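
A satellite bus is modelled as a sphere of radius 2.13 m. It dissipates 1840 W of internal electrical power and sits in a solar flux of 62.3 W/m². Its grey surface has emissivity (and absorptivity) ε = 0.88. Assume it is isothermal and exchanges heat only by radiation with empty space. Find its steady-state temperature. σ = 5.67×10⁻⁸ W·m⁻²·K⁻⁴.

T ≈ 174 K

At steady state, absorbed solar power + internal power = radiated power.
Absorbed: α·S·A_cross = 0.88·62.3·14.25 = 781.4 W (cross-section πr²).
Total input = 781.4 + 1840 = 2621 W.
Radiated: εσ·A_surf·T⁴ with A_surf = 4πr² = 57.01 m².
T⁴ = 2621/(0.88·5.67×10⁻⁸·57.01) = 9.215×10⁸ K⁴.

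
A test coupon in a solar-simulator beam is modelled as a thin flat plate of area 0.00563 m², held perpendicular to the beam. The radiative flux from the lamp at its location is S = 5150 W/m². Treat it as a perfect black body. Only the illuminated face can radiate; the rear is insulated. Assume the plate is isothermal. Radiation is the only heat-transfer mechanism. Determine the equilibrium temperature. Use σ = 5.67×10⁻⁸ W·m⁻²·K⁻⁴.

T ≈ 549 K

At equilibrium, absorbed power = emitted power.
Absorbing cross-section = A = 0.005630 m²; emitting surface = A = 0.005630 m² (ratio 1).
S·A_cross = εσ·A_surf·T⁴  ⇒  T⁴ = S/(1σ).
T⁴ = 1.00·5150/(1·5.67×10⁻⁸) = 9.083×10¹⁰ K⁴.
T = (9.083×10¹⁰)^(1/4).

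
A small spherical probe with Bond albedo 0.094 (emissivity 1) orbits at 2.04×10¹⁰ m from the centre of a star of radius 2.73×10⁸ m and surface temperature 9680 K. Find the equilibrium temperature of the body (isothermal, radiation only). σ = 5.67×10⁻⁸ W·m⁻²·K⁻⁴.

The star's surface emits σT_*⁴; at distance d the flux is S = σT_*⁴(R_*/d)².
S = 5.67×10⁻⁸·(9680)⁴·(2.73×10⁸/2.04×10¹⁰)² = 89160 W/m².
For an isothermal sphere T⁴ = (1−a)S/(4σ) = 3.562×10¹¹ K⁴.

T ≈ 773 K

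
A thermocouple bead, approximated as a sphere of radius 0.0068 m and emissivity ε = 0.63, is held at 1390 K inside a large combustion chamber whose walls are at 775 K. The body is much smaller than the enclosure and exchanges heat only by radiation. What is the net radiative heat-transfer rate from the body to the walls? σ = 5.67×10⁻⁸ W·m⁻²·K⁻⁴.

For a small grey body in a large enclosure: P_net = εσA(T_body⁴ − T_wall⁴).
A = 4πr² = 5.811×10⁻⁴ m²; T_body⁴ − T_wall⁴ = 3.733×10¹² − 3.608×10¹¹ = 3.372×10¹² K⁴.
|P_net| = 0.63·5.67×10⁻⁸·5.811×10⁻⁴·3.372×10¹².

P_net ≈ 70.0 W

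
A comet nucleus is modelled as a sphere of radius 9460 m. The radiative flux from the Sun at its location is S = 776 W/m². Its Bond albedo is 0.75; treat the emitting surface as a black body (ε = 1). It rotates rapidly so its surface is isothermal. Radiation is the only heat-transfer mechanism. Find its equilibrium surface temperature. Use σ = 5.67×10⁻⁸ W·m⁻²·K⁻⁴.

At equilibrium, absorbed power = emitted power.
Absorbing cross-section = πr² = 2.811×10⁸ m²; emitting surface = 4πr² = 1.125×10⁹ m² (ratio 4).
(1−a)S·A_cross = εσ·A_surf·T⁴  ⇒  T⁴ = (1−a)S/(4σ).
T⁴ = 0.250·776/(4·5.67×10⁻⁸) = 8.554×10⁸ K⁴.
T = (8.554×10⁸)^(1/4).

T ≈ 171 K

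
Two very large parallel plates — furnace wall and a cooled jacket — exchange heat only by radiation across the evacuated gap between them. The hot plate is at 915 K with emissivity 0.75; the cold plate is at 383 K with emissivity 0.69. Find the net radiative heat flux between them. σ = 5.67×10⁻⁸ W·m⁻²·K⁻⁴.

For two infinite grey parallel plates, q = σ(T₁⁴ − T₂⁴)/(1/ε₁ + 1/ε₂ − 1).
T₁⁴ − T₂⁴ = 7.009×10¹¹ − 2.152×10¹⁰ = 6.794×10¹¹ K⁴.
1/ε₁ + 1/ε₂ − 1 = 1.333 + 1.449 − 1 = 1.783.
q = 5.67×10⁻⁸ × 6.794×10¹¹ / 1.783.

q ≈ 21600 W/m²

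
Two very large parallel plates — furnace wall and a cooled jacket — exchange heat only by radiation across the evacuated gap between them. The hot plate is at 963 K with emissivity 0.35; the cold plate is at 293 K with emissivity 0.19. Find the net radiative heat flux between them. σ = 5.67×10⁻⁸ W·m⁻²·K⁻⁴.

For two infinite grey parallel plates, q = σ(T₁⁴ − T₂⁴)/(1/ε₁ + 1/ε₂ − 1).
T₁⁴ − T₂⁴ = 8.600×10¹¹ − 7.370×10⁹ = 8.526×10¹¹ K⁴.
1/ε₁ + 1/ε₂ − 1 = 2.857 + 5.263 − 1 = 7.120.
q = 5.67×10⁻⁸ × 8.526×10¹¹ / 7.120.

q ≈ 6790 W/m²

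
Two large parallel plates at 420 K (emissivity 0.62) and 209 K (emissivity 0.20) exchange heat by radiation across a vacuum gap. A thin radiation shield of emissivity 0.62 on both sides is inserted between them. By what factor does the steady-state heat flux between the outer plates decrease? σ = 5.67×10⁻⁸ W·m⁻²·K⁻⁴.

factor ≈ 1.40

Without shield: q₀ = σΔ(T⁴)/(1/ε₁+1/ε₂−1) with denominator 5.613.
With shield the two gaps are in series; the resistances add: (1/ε₁+1/ε_s−1)+(1/ε_s+1/ε₂−1) = 2.226+5.613 = 7.839.
Heat-flux ratio q₀/q = 7.839/5.613.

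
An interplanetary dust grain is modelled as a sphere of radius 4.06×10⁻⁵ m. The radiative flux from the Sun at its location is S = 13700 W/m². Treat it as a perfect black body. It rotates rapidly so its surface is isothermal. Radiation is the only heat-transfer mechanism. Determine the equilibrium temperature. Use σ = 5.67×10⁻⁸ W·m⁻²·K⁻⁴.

At equilibrium, absorbed power = emitted power.
Absorbing cross-section = πr² = 5.178×10⁻⁹ m²; emitting surface = 4πr² = 2.071×10⁻⁸ m² (ratio 4).
S·A_cross = εσ·A_surf·T⁴  ⇒  T⁴ = S/(4σ).
T⁴ = 1.00·13700/(4·5.67×10⁻⁸) = 6.041×10¹⁰ K⁴.
T = (6.041×10¹⁰)^(1/4).

T ≈ 496 K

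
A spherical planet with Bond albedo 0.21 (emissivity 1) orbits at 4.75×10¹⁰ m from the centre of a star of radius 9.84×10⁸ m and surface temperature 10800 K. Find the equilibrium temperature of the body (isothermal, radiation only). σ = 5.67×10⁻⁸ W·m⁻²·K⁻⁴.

The star's surface emits σT_*⁴; at distance d the flux is S = σT_*⁴(R_*/d)².
S = 5.67×10⁻⁸·(10800)⁴·(9.84×10⁸/4.75×10¹⁰)² = 3.310×10⁵ W/m².
For an isothermal sphere T⁴ = (1−a)S/(4σ) = 1.153×10¹² K⁴.

T ≈ 1040 K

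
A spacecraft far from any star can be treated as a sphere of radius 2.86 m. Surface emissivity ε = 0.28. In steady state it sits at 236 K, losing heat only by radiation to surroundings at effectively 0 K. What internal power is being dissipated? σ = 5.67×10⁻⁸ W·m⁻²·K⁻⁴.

Steady state: P = εσA T⁴.
A = 4πr² = 102.8 m²; T⁴ = (236)⁴ = 3.102×10⁹ K⁴.
P = 0.28 × 5.67×10⁻⁸ × 102.8 × 3.102×10⁹.

P ≈ 5060 W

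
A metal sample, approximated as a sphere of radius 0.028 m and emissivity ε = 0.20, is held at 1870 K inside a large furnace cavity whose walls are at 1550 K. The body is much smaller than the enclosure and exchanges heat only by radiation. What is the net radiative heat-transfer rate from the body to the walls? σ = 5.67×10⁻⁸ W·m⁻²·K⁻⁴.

P_net ≈ 721 W

For a small grey body in a large enclosure: P_net = εσA(T_body⁴ − T_wall⁴).
A = 4πr² = 0.009852 m²; T_body⁴ − T_wall⁴ = 1.223×10¹³ − 5.772×10¹² = 6.456×10¹² K⁴.
|P_net| = 0.20·5.67×10⁻⁸·0.009852·6.456×10¹².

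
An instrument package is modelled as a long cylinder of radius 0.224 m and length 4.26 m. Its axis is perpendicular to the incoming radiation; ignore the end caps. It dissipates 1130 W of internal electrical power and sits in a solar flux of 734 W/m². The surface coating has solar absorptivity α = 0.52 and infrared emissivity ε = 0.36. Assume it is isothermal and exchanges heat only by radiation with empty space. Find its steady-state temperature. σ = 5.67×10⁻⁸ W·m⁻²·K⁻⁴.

T ≈ 351 K

At steady state, absorbed solar power + internal power = radiated power.
Absorbed: α·S·A_cross = 0.52·734·1.908 = 728.4 W (cross-section 2rL).
Total input = 728.4 + 1130 = 1858 W.
Radiated: εσ·A_surf·T⁴ with A_surf = 2πrL = 5.996 m².
T⁴ = 1858/(0.36·5.67×10⁻⁸·5.996) = 1.519×10¹⁰ K⁴.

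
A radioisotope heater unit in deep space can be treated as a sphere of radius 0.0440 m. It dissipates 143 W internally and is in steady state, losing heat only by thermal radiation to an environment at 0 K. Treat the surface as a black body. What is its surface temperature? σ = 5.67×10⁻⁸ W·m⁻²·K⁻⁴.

Steady state: internal power = radiated power, P = εσA T⁴.
Radiating area A = 4πr² = 0.02433 m².
T⁴ = P/(εσA) = 143/(1.0·5.67×10⁻⁸·0.02433) = 1.037×10¹¹ K⁴.
T = (1.037×10¹¹)^(1/4).

T ≈ 567 K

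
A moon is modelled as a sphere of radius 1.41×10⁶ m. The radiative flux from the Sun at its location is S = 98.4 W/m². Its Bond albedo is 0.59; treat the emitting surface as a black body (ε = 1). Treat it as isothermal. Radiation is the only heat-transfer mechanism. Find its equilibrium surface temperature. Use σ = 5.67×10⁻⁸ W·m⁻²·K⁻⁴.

T ≈ 115 K

At equilibrium, absorbed power = emitted power.
Absorbing cross-section = πr² = 6.246×10¹² m²; emitting surface = 4πr² = 2.498×10¹³ m² (ratio 4).
(1−a)S·A_cross = εσ·A_surf·T⁴  ⇒  T⁴ = (1−a)S/(4σ).
T⁴ = 0.410·98.4/(4·5.67×10⁻⁸) = 1.779×10⁸ K⁴.
T = (1.779×10⁸)^(1/4).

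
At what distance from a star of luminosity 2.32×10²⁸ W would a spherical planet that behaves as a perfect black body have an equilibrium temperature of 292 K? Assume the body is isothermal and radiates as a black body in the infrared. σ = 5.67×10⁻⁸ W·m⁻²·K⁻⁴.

d ≈ 1.06×10¹² m

For an isothermal black-emitting sphere, (1−a)S·πr² = σ·4πr²·T⁴ ⇒ S = 4σT⁴/(1−a).
S = 4·5.67×10⁻⁸·(292)⁴/1.00 = 1649 W/m².
Flux falls as S = L/(4πd²), so d = √(L/(4πS)) = √(2.32×10²⁸/(4π·1649)).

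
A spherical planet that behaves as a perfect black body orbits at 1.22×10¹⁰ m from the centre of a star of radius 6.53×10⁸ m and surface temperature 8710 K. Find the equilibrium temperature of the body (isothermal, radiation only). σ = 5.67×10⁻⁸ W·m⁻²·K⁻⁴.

T ≈ 1420 K

The star's surface emits σT_*⁴; at distance d the flux is S = σT_*⁴(R_*/d)².
S = 5.67×10⁻⁸·(8710)⁴·(6.53×10⁸/1.22×10¹⁰)² = 9.349×10⁵ W/m².
For an isothermal sphere T⁴ = (1−a)S/(4σ) = 4.122×10¹² K⁴.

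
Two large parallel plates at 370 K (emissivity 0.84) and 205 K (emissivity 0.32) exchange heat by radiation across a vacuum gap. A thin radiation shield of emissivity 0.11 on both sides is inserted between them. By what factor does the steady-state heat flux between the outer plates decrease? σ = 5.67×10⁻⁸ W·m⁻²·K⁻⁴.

Without shield: q₀ = σΔ(T⁴)/(1/ε₁+1/ε₂−1) with denominator 3.315.
With shield the two gaps are in series; the resistances add: (1/ε₁+1/ε_s−1)+(1/ε_s+1/ε₂−1) = 9.281+11.22 = 20.50.
Heat-flux ratio q₀/q = 20.50/3.315.

factor ≈ 6.18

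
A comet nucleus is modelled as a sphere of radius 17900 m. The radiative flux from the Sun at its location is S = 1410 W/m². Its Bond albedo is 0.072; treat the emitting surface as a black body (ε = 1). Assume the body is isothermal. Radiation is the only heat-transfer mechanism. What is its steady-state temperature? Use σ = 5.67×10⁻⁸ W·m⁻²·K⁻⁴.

At equilibrium, absorbed power = emitted power.
Absorbing cross-section = πr² = 1.007×10⁹ m²; emitting surface = 4πr² = 4.026×10⁹ m² (ratio 4).
(1−a)S·A_cross = εσ·A_surf·T⁴  ⇒  T⁴ = (1−a)S/(4σ).
T⁴ = 0.928·1410/(4·5.67×10⁻⁸) = 5.769×10⁹ K⁴.
T = (5.769×10⁹)^(1/4).

T ≈ 276 K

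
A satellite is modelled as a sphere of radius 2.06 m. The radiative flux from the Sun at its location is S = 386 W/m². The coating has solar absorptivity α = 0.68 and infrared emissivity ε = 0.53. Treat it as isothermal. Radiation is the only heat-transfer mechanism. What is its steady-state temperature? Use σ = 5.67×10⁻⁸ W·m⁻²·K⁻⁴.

T ≈ 216 K

At equilibrium, absorbed power = emitted power.
Absorbing cross-section = πr² = 13.33 m²; emitting surface = 4πr² = 53.33 m² (ratio 4).
αS·A_cross = εσ·A_surf·T⁴  ⇒  T⁴ = αS/(ε·4σ).
T⁴ = 0.680·386/(0.53·4·5.67×10⁻⁸) = 2.184×10⁹ K⁴.
T = (2.184×10⁹)^(1/4).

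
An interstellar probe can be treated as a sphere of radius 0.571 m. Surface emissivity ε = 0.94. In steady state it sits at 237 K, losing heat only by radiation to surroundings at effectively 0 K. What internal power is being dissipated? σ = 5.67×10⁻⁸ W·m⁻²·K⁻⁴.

Steady state: P = εσA T⁴.
A = 4πr² = 4.097 m²; T⁴ = (237)⁴ = 3.155×10⁹ K⁴.
P = 0.94 × 5.67×10⁻⁸ × 4.097 × 3.155×10⁹.

P ≈ 689 W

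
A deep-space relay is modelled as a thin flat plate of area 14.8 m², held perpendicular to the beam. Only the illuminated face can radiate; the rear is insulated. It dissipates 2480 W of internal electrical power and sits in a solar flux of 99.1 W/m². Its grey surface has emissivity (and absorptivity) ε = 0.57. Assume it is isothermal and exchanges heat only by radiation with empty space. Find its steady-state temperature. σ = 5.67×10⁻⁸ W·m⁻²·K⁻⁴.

At steady state, absorbed solar power + internal power = radiated power.
Absorbed: α·S·A_cross = 0.57·99.1·14.80 = 836.0 W (cross-section A).
Total input = 836.0 + 2480 = 3316 W.
Radiated: εσ·A_surf·T⁴ with A_surf = A = 14.80 m².
T⁴ = 3316/(0.57·5.67×10⁻⁸·14.80) = 6.933×10⁹ K⁴.

T ≈ 289 K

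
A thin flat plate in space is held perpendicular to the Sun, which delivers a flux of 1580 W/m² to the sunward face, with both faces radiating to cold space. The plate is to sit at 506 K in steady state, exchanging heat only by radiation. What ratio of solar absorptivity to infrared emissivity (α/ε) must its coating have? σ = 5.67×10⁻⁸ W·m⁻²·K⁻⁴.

Balance: αS·A = εσ·2A·T⁴ ⇒ α/ε = 2σT⁴/S.
α/ε = 2·5.67×10⁻⁸·(506)⁴/1580 = 2·5.67×10⁻⁸·6.555×10¹⁰/1580.

α/ε ≈ 4.70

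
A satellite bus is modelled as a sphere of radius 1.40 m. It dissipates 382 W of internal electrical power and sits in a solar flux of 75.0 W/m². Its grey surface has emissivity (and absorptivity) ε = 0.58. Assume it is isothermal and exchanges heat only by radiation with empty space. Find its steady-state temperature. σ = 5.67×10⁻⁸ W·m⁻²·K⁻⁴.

At steady state, absorbed solar power + internal power = radiated power.
Absorbed: α·S·A_cross = 0.58·75.0·6.158 = 267.9 W (cross-section πr²).
Total input = 267.9 + 382 = 649.9 W.
Radiated: εσ·A_surf·T⁴ with A_surf = 4πr² = 24.63 m².
T⁴ = 649.9/(0.58·5.67×10⁻⁸·24.63) = 8.023×10⁸ K⁴.

T ≈ 168 K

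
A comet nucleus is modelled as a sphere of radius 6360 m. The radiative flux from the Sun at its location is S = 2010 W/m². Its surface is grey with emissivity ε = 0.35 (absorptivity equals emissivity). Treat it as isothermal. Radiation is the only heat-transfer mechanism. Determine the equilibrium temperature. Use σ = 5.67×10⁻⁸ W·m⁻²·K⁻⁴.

T ≈ 307 K

At equilibrium, absorbed power = emitted power.
Absorbing cross-section = πr² = 1.271×10⁸ m²; emitting surface = 4πr² = 5.083×10⁸ m² (ratio 4).
εS·A_cross = εσ·A_surf·T⁴  ⇒  T⁴ = S/(4σ)   (ε cancels).
T⁴ = 2010/(4·5.67×10⁻⁸) = 8.862×10⁹ K⁴.
T = (8.862×10⁹)^(1/4).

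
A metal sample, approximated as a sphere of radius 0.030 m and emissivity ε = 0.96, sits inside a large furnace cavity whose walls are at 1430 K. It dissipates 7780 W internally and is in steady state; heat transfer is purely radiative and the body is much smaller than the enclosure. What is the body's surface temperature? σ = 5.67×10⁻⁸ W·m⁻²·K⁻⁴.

For a small grey body in a large enclosure, net radiated power = εσA(T⁴ − T_w⁴).
Steady state: P = εσA(T⁴ − T_w⁴) with A = 4πr² = 0.01131 m².
T⁴ = P/(εσA) + T_w⁴ = 7780/(0.96·5.67×10⁻⁸·0.01131) + (1430)⁴
    = 1.264×10¹³ + 4.182×10¹² = 1.682×10¹³ K⁴.

T ≈ 2030 K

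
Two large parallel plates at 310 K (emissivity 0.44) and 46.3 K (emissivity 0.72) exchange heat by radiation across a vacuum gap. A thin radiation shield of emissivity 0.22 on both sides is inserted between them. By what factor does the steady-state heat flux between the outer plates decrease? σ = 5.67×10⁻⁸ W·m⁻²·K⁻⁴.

Without shield: q₀ = σΔ(T⁴)/(1/ε₁+1/ε₂−1) with denominator 2.662.
With shield the two gaps are in series; the resistances add: (1/ε₁+1/ε_s−1)+(1/ε_s+1/ε₂−1) = 5.818+4.934 = 10.75.
Heat-flux ratio q₀/q = 10.75/2.662.

factor ≈ 4.04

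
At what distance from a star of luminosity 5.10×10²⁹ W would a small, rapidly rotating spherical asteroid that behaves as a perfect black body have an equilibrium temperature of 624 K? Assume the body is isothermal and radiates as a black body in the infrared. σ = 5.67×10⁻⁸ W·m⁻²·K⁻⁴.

d ≈ 1.09×10¹² m

For an isothermal black-emitting sphere, (1−a)S·πr² = σ·4πr²·T⁴ ⇒ S = 4σT⁴/(1−a).
S = 4·5.67×10⁻⁸·(624)⁴/1.00 = 34390 W/m².
Flux falls as S = L/(4πd²), so d = √(L/(4πS)) = √(5.10×10²⁹/(4π·34390)).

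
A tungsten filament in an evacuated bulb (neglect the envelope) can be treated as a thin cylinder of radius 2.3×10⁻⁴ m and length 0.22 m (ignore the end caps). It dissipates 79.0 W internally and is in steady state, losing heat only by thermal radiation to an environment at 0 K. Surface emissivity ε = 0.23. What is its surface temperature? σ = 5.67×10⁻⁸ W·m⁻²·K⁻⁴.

Steady state: internal power = radiated power, P = εσA T⁴.
Radiating area A = 2πrL = 3.179×10⁻⁴ m².
T⁴ = P/(εσA) = 79.0/(0.23·5.67×10⁻⁸·3.179×10⁻⁴) = 1.905×10¹³ K⁴.
T = (1.905×10¹³)^(1/4).

T ≈ 2090 K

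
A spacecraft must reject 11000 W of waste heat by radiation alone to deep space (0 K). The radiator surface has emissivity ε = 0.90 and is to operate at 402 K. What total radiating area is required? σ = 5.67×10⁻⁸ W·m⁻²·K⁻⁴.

A ≈ 8.25 m²

P = εσA T⁴ ⇒ A = P/(εσT⁴).
T⁴ = 2.612×10¹⁰ K⁴.
A = 11000/(0.90 × 5.67×10⁻⁸ × 2.612×10¹⁰).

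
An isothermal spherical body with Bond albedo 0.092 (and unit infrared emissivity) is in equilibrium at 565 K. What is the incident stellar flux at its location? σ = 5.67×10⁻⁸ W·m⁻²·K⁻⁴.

(1−a)S·πr² = σ·4πr²·T⁴ ⇒ S = 4σT⁴/(1−a).
S = 4·5.67×10⁻⁸·1.019×10¹¹/0.908.

S ≈ 25500 W/m²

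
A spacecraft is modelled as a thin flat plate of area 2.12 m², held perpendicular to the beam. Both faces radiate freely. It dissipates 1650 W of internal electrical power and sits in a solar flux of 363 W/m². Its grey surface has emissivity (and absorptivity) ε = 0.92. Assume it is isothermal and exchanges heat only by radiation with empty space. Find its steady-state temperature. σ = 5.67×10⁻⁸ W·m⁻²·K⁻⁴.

T ≈ 321 K

At steady state, absorbed solar power + internal power = radiated power.
Absorbed: α·S·A_cross = 0.92·363·2.120 = 708.0 W (cross-section A).
Total input = 708.0 + 1650 = 2358 W.
Radiated: εσ·A_surf·T⁴ with A_surf = 2A = 4.240 m².
T⁴ = 2358/(0.92·5.67×10⁻⁸·4.240) = 1.066×10¹⁰ K⁴.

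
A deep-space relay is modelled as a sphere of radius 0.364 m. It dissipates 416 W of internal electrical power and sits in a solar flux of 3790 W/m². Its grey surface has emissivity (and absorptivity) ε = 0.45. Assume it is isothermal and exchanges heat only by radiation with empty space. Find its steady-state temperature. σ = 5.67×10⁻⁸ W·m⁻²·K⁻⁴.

At steady state, absorbed solar power + internal power = radiated power.
Absorbed: α·S·A_cross = 0.45·3790·0.4162 = 709.9 W (cross-section πr²).
Total input = 709.9 + 416 = 1126 W.
Radiated: εσ·A_surf·T⁴ with A_surf = 4πr² = 1.665 m².
T⁴ = 1126/(0.45·5.67×10⁻⁸·1.665) = 2.650×10¹⁰ K⁴.

T ≈ 403 K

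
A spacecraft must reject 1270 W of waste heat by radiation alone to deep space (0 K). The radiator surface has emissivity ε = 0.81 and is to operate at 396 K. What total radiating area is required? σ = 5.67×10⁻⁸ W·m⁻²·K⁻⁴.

P = εσA T⁴ ⇒ A = P/(εσT⁴).
T⁴ = 2.459×10¹⁰ K⁴.
A = 1270/(0.81 × 5.67×10⁻⁸ × 2.459×10¹⁰).

A ≈ 1.12 m²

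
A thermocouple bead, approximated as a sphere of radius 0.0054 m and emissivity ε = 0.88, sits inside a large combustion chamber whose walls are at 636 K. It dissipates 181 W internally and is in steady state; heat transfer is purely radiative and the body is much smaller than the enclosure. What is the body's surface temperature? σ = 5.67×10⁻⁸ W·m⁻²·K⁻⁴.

T ≈ 1780 K

For a small grey body in a large enclosure, net radiated power = εσA(T⁴ − T_w⁴).
Steady state: P = εσA(T⁴ − T_w⁴) with A = 4πr² = 3.664×10⁻⁴ m².
T⁴ = P/(εσA) + T_w⁴ = 181/(0.88·5.67×10⁻⁸·3.664×10⁻⁴) + (636)⁴
    = 9.900×10¹² + 1.636×10¹¹ = 1.006×10¹³ K⁴.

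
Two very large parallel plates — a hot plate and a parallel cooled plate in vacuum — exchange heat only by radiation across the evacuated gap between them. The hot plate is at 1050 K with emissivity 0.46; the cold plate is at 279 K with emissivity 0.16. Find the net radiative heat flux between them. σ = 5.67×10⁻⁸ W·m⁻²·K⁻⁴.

For two infinite grey parallel plates, q = σ(T₁⁴ − T₂⁴)/(1/ε₁ + 1/ε₂ − 1).
T₁⁴ − T₂⁴ = 1.216×10¹² − 6.059×10⁹ = 1.209×10¹² K⁴.
1/ε₁ + 1/ε₂ − 1 = 2.174 + 6.250 − 1 = 7.424.
q = 5.67×10⁻⁸ × 1.209×10¹² / 7.424.

q ≈ 9240 W/m²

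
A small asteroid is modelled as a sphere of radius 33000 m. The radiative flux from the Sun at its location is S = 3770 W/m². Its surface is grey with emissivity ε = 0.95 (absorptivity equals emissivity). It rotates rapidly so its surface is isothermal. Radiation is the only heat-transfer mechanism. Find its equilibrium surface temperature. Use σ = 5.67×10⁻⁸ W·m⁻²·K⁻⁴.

T ≈ 359 K

At equilibrium, absorbed power = emitted power.
Absorbing cross-section = πr² = 3.421×10⁹ m²; emitting surface = 4πr² = 1.368×10¹⁰ m² (ratio 4).
εS·A_cross = εσ·A_surf·T⁴  ⇒  T⁴ = S/(4σ)   (ε cancels).
T⁴ = 3770/(4·5.67×10⁻⁸) = 1.662×10¹⁰ K⁴.
T = (1.662×10¹⁰)^(1/4).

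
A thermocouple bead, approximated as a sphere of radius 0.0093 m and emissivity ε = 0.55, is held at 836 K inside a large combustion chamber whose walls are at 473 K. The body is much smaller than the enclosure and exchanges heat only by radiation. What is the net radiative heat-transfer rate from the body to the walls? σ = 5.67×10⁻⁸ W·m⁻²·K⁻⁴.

P_net ≈ 14.9 W

For a small grey body in a large enclosure: P_net = εσA(T_body⁴ − T_wall⁴).
A = 4πr² = 0.001087 m²; T_body⁴ − T_wall⁴ = 4.885×10¹¹ − 5.005×10¹⁰ = 4.384×10¹¹ K⁴.
|P_net| = 0.55·5.67×10⁻⁸·0.001087·4.384×10¹¹.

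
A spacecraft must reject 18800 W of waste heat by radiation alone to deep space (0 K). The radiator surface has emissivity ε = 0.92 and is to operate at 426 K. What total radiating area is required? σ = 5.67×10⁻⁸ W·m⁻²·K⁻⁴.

A ≈ 10.9 m²

P = εσA T⁴ ⇒ A = P/(εσT⁴).
T⁴ = 3.293×10¹⁰ K⁴.
A = 18800/(0.92 × 5.67×10⁻⁸ × 3.293×10¹⁰).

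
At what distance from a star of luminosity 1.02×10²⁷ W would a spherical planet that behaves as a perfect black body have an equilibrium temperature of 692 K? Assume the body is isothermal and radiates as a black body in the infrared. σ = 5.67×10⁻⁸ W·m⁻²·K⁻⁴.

d ≈ 3.95×10¹⁰ m

For an isothermal black-emitting sphere, (1−a)S·πr² = σ·4πr²·T⁴ ⇒ S = 4σT⁴/(1−a).
S = 4·5.67×10⁻⁸·(692)⁴/1.00 = 52010 W/m².
Flux falls as S = L/(4πd²), so d = √(L/(4πS)) = √(1.02×10²⁷/(4π·52010)).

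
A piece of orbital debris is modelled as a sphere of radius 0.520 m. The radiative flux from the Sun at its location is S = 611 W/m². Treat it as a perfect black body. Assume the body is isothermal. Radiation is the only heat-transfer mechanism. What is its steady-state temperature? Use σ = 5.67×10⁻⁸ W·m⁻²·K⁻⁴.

T ≈ 228 K

At equilibrium, absorbed power = emitted power.
Absorbing cross-section = πr² = 0.8495 m²; emitting surface = 4πr² = 3.398 m² (ratio 4).
S·A_cross = εσ·A_surf·T⁴  ⇒  T⁴ = S/(4σ).
T⁴ = 1.00·611/(4·5.67×10⁻⁸) = 2.694×10⁹ K⁴.
T = (2.694×10⁹)^(1/4).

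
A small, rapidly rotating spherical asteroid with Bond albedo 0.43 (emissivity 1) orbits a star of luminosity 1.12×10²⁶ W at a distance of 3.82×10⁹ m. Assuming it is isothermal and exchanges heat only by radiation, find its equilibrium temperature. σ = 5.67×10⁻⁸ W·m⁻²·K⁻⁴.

First find the stellar flux at distance d: S = L/(4πd²) = 1.12×10²⁶/(4π·(3.82×10⁹)²) = 6.108×10⁵ W/m².
For an isothermal sphere, absorbed (1−a)S·πr² = emitted σ·4πr²·T⁴, so T⁴ = (1−a)S/(4σ).
T⁴ = 0.570·6.108×10⁵/(4·5.67×10⁻⁸) = 1.535×10¹² K⁴.

T ≈ 1110 K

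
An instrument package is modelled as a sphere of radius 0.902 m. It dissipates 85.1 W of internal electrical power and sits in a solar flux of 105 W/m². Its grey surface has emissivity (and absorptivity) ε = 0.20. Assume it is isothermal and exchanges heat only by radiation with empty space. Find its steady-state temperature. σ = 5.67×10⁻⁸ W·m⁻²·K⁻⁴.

T ≈ 186 K

At steady state, absorbed solar power + internal power = radiated power.
Absorbed: α·S·A_cross = 0.20·105·2.556 = 53.68 W (cross-section πr²).
Total input = 53.68 + 85.1 = 138.8 W.
Radiated: εσ·A_surf·T⁴ with A_surf = 4πr² = 10.22 m².
T⁴ = 138.8/(0.20·5.67×10⁻⁸·10.22) = 1.197×10⁹ K⁴.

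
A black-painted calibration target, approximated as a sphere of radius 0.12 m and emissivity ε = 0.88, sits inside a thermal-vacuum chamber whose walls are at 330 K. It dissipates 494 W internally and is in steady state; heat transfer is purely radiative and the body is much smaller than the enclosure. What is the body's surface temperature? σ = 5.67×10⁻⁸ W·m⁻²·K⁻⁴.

For a small grey body in a large enclosure, net radiated power = εσA(T⁴ − T_w⁴).
Steady state: P = εσA(T⁴ − T_w⁴) with A = 4πr² = 0.1810 m².
T⁴ = P/(εσA) + T_w⁴ = 494/(0.88·5.67×10⁻⁸·0.1810) + (330)⁴
    = 5.471×10¹⁰ + 1.186×10¹⁰ = 6.657×10¹⁰ K⁴.

T ≈ 508 K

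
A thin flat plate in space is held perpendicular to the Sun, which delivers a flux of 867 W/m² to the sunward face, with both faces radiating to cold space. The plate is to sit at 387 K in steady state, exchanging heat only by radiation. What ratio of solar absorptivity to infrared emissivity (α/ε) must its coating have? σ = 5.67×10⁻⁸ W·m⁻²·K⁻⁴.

Balance: αS·A = εσ·2A·T⁴ ⇒ α/ε = 2σT⁴/S.
α/ε = 2·5.67×10⁻⁸·(387)⁴/867 = 2·5.67×10⁻⁸·2.243×10¹⁰/867.

α/ε ≈ 2.93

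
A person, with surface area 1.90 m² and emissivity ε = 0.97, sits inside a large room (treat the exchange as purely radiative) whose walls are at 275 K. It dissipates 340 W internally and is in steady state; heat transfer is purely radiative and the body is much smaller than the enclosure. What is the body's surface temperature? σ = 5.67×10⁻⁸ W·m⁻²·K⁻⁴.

For a small grey body in a large enclosure, net radiated power = εσA(T⁴ − T_w⁴).
Steady state: P = εσA(T⁴ − T_w⁴) with A = 1.90 m².
T⁴ = P/(εσA) + T_w⁴ = 340/(0.97·5.67×10⁻⁸·1.900) + (275)⁴
    = 3.254×10⁹ + 5.719×10⁹ = 8.973×10⁹ K⁴.

T ≈ 308 K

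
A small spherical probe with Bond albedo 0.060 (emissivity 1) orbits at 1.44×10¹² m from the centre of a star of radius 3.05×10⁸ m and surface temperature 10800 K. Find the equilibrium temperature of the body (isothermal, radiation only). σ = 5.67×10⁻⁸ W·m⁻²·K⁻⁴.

The star's surface emits σT_*⁴; at distance d the flux is S = σT_*⁴(R_*/d)².
S = 5.67×10⁻⁸·(10800)⁴·(3.05×10⁸/1.44×10¹²)² = 34.61 W/m².
For an isothermal sphere T⁴ = (1−a)S/(4σ) = 1.434×10⁸ K⁴.

T ≈ 109 K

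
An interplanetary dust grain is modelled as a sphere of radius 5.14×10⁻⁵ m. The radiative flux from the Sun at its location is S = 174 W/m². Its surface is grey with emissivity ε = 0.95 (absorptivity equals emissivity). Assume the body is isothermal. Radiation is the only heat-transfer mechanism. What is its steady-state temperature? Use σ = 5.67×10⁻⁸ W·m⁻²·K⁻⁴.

T ≈ 166 K

At equilibrium, absorbed power = emitted power.
Absorbing cross-section = πr² = 8.300×10⁻⁹ m²; emitting surface = 4πr² = 3.320×10⁻⁸ m² (ratio 4).
εS·A_cross = εσ·A_surf·T⁴  ⇒  T⁴ = S/(4σ)   (ε cancels).
T⁴ = 174/(4·5.67×10⁻⁸) = 7.672×10⁸ K⁴.
T = (7.672×10⁸)^(1/4).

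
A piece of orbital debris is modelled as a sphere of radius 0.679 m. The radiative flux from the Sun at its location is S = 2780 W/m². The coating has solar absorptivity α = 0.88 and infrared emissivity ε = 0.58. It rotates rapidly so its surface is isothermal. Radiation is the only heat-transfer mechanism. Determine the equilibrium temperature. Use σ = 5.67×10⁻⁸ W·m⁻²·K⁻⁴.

At equilibrium, absorbed power = emitted power.
Absorbing cross-section = πr² = 1.448 m²; emitting surface = 4πr² = 5.794 m² (ratio 4).
αS·A_cross = εσ·A_surf·T⁴  ⇒  T⁴ = αS/(ε·4σ).
T⁴ = 0.880·2780/(0.58·4·5.67×10⁻⁸) = 1.860×10¹⁰ K⁴.
T = (1.860×10¹⁰)^(1/4).

T ≈ 369 K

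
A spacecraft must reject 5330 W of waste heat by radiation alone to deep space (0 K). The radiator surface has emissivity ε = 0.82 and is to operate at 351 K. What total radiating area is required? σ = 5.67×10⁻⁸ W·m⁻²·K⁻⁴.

P = εσA T⁴ ⇒ A = P/(εσT⁴).
T⁴ = 1.518×10¹⁰ K⁴.
A = 5330/(0.82 × 5.67×10⁻⁸ × 1.518×10¹⁰).

A ≈ 7.55 m²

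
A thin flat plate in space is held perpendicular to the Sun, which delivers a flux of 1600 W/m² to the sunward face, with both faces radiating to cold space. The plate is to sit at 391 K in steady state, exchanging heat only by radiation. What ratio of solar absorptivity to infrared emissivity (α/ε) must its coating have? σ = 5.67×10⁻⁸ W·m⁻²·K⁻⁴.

α/ε ≈ 1.66

Balance: αS·A = εσ·2A·T⁴ ⇒ α/ε = 2σT⁴/S.
α/ε = 2·5.67×10⁻⁸·(391)⁴/1600 = 2·5.67×10⁻⁸·2.337×10¹⁰/1600.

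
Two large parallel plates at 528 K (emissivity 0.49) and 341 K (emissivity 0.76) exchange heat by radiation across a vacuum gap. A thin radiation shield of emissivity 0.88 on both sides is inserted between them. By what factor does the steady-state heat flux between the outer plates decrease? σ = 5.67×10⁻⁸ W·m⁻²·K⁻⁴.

factor ≈ 1.54

Without shield: q₀ = σΔ(T⁴)/(1/ε₁+1/ε₂−1) with denominator 2.357.
With shield the two gaps are in series; the resistances add: (1/ε₁+1/ε_s−1)+(1/ε_s+1/ε₂−1) = 2.177+1.452 = 3.629.
Heat-flux ratio q₀/q = 3.629/2.357.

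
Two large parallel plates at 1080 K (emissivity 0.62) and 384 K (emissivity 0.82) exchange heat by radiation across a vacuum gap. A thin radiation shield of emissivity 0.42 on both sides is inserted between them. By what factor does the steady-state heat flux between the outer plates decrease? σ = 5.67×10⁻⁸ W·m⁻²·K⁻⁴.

factor ≈ 3.05

Without shield: q₀ = σΔ(T⁴)/(1/ε₁+1/ε₂−1) with denominator 1.832.
With shield the two gaps are in series; the resistances add: (1/ε₁+1/ε_s−1)+(1/ε_s+1/ε₂−1) = 2.994+2.600 = 5.594.
Heat-flux ratio q₀/q = 5.594/1.832.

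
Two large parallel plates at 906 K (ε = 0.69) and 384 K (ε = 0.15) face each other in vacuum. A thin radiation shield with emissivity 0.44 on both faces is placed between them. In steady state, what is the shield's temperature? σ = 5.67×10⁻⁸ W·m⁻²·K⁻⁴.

In steady state the net flux on the hot side equals that on the cold side.
σ(T₁⁴−T_s⁴)/D₁ = σ(T_s⁴−T₂⁴)/D₂, with D₁ = 1/ε₁+1/ε_s−1 = 2.722, D₂ = 1/ε_s+1/ε₂−1 = 7.939.
Solve for T_s⁴: T_s⁴ = (D₂·T₁⁴ + D₁·T₂⁴)/(D₁+D₂) = 5.073×10¹¹ K⁴.

T_s ≈ 844 K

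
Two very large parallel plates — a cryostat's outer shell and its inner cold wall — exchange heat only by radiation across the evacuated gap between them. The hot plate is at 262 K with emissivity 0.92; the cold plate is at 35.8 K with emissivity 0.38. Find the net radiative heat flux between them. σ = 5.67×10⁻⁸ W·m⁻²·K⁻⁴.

q ≈ 98.2 W/m²

For two infinite grey parallel plates, q = σ(T₁⁴ − T₂⁴)/(1/ε₁ + 1/ε₂ − 1).
T₁⁴ − T₂⁴ = 4.712×10⁹ − 1.643×10⁶ = 4.710×10⁹ K⁴.
1/ε₁ + 1/ε₂ − 1 = 1.087 + 2.632 − 1 = 2.719.
q = 5.67×10⁻⁸ × 4.710×10⁹ / 2.719.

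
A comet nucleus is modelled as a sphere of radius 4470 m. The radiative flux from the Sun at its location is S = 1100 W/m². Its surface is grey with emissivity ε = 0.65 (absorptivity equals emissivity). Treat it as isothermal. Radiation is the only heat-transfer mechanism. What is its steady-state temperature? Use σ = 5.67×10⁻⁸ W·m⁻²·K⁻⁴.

T ≈ 264 K

At equilibrium, absorbed power = emitted power.
Absorbing cross-section = πr² = 6.277×10⁷ m²; emitting surface = 4πr² = 2.511×10⁸ m² (ratio 4).
εS·A_cross = εσ·A_surf·T⁴  ⇒  T⁴ = S/(4σ)   (ε cancels).
T⁴ = 1100/(4·5.67×10⁻⁸) = 4.850×10⁹ K⁴.
T = (4.850×10⁹)^(1/4).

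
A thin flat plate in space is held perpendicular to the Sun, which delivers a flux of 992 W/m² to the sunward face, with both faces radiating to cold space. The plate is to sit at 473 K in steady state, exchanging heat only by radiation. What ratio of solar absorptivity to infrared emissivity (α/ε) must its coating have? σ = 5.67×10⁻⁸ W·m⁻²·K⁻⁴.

α/ε ≈ 5.72

Balance: αS·A = εσ·2A·T⁴ ⇒ α/ε = 2σT⁴/S.
α/ε = 2·5.67×10⁻⁸·(473)⁴/992 = 2·5.67×10⁻⁸·5.005×10¹⁰/992.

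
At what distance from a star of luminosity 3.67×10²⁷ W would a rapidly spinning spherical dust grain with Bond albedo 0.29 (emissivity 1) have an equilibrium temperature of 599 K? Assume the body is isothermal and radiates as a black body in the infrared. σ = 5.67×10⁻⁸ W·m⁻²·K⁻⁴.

For an isothermal black-emitting sphere, (1−a)S·πr² = σ·4πr²·T⁴ ⇒ S = 4σT⁴/(1−a).
S = 4·5.67×10⁻⁸·(599)⁴/0.710 = 41120 W/m².
Flux falls as S = L/(4πd²), so d = √(L/(4πS)) = √(3.67×10²⁷/(4π·41120)).

d ≈ 8.43×10¹⁰ m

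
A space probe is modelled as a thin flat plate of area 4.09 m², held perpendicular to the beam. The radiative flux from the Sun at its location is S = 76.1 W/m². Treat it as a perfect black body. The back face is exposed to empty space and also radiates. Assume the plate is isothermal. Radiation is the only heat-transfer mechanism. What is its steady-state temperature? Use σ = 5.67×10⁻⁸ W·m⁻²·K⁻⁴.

At equilibrium, absorbed power = emitted power.
Absorbing cross-section = A = 4.090 m²; emitting surface = 2A = 8.180 m² (ratio 2).
S·A_cross = εσ·A_surf·T⁴  ⇒  T⁴ = S/(2σ).
T⁴ = 1.00·76.1/(2·5.67×10⁻⁸) = 6.711×10⁸ K⁴.
T = (6.711×10⁸)^(1/4).

T ≈ 161 K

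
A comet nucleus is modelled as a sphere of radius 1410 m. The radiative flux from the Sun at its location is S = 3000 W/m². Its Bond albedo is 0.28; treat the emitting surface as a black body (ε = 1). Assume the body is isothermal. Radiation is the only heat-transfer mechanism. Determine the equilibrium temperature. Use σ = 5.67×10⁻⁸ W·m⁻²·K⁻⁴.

T ≈ 312 K

At equilibrium, absorbed power = emitted power.
Absorbing cross-section = πr² = 6.246×10⁶ m²; emitting surface = 4πr² = 2.498×10⁷ m² (ratio 4).
(1−a)S·A_cross = εσ·A_surf·T⁴  ⇒  T⁴ = (1−a)S/(4σ).
T⁴ = 0.720·3000/(4·5.67×10⁻⁸) = 9.524×10⁹ K⁴.
T = (9.524×10⁹)^(1/4).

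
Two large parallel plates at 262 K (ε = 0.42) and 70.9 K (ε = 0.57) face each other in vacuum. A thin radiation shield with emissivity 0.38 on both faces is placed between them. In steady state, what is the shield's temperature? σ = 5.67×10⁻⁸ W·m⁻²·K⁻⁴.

In steady state the net flux on the hot side equals that on the cold side.
σ(T₁⁴−T_s⁴)/D₁ = σ(T_s⁴−T₂⁴)/D₂, with D₁ = 1/ε₁+1/ε_s−1 = 4.013, D₂ = 1/ε_s+1/ε₂−1 = 3.386.
Solve for T_s⁴: T_s⁴ = (D₂·T₁⁴ + D₁·T₂⁴)/(D₁+D₂) = 2.170×10⁹ K⁴.

T_s ≈ 216 K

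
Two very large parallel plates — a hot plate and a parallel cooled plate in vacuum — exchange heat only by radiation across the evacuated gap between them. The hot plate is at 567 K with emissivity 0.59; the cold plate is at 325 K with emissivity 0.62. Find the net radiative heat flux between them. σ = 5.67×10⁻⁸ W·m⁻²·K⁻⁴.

For two infinite grey parallel plates, q = σ(T₁⁴ − T₂⁴)/(1/ε₁ + 1/ε₂ − 1).
T₁⁴ − T₂⁴ = 1.034×10¹¹ − 1.116×10¹⁰ = 9.220×10¹⁰ K⁴.
1/ε₁ + 1/ε₂ − 1 = 1.695 + 1.613 − 1 = 2.308.
q = 5.67×10⁻⁸ × 9.220×10¹⁰ / 2.308.

q ≈ 2270 W/m²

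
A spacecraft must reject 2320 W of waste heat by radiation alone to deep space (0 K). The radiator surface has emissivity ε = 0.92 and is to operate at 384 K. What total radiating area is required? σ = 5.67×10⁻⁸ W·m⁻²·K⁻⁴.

P = εσA T⁴ ⇒ A = P/(εσT⁴).
T⁴ = 2.174×10¹⁰ K⁴.
A = 2320/(0.92 × 5.67×10⁻⁸ × 2.174×10¹⁰).

A ≈ 2.05 m²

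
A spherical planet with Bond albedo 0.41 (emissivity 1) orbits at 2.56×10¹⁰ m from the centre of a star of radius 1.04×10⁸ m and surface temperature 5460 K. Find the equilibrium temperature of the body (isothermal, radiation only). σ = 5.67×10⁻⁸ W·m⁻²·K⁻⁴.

The star's surface emits σT_*⁴; at distance d the flux is S = σT_*⁴(R_*/d)².
S = 5.67×10⁻⁸·(5460)⁴·(1.04×10⁸/2.56×10¹⁰)² = 831.6 W/m².
For an isothermal sphere T⁴ = (1−a)S/(4σ) = 2.163×10⁹ K⁴.

T ≈ 216 K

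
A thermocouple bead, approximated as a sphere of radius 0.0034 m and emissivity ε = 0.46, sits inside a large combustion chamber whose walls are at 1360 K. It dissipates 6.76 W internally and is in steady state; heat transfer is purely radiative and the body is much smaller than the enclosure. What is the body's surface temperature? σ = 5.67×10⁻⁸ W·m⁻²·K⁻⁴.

T ≈ 1510 K

For a small grey body in a large enclosure, net radiated power = εσA(T⁴ − T_w⁴).
Steady state: P = εσA(T⁴ − T_w⁴) with A = 4πr² = 1.453×10⁻⁴ m².
T⁴ = P/(εσA) + T_w⁴ = 6.76/(0.46·5.67×10⁻⁸·1.453×10⁻⁴) + (1360)⁴
    = 1.784×10¹² + 3.421×10¹² = 5.205×10¹² K⁴.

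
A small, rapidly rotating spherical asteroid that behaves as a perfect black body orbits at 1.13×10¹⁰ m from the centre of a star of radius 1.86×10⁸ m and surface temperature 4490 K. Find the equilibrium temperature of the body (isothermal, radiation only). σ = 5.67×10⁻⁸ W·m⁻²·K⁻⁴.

T ≈ 407 K

The star's surface emits σT_*⁴; at distance d the flux is S = σT_*⁴(R_*/d)².
S = 5.67×10⁻⁸·(4490)⁴·(1.86×10⁸/1.13×10¹⁰)² = 6244 W/m².
For an isothermal sphere T⁴ = (1−a)S/(4σ) = 2.753×10¹⁰ K⁴.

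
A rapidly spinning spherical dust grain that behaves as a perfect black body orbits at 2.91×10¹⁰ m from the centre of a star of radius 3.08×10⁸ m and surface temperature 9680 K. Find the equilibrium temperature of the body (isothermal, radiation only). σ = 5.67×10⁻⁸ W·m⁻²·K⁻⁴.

The star's surface emits σT_*⁴; at distance d the flux is S = σT_*⁴(R_*/d)².
S = 5.67×10⁻⁸·(9680)⁴·(3.08×10⁸/2.91×10¹⁰)² = 55770 W/m².
For an isothermal sphere T⁴ = (1−a)S/(4σ) = 2.459×10¹¹ K⁴.

T ≈ 704 K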